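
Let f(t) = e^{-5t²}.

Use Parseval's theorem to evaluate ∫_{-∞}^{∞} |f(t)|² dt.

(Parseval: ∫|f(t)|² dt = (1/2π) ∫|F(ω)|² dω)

∫|f(t)|² dt = \frac{\sqrt{10} \sqrt{\pi}}{10}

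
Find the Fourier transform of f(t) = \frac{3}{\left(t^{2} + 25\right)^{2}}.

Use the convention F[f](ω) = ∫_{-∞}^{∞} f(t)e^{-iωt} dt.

F(ω) = \frac{3 \pi \left(5 \left|{\omega}\right| + 1\right) e^{- 5 \left|{\omega}\right|}}{250}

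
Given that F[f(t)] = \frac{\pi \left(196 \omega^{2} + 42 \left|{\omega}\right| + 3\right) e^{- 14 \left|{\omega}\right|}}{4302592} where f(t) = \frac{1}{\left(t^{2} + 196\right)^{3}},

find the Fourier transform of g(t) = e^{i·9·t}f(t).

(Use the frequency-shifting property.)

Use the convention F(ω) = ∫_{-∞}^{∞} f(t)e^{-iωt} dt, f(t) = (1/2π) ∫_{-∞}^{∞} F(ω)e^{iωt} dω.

F[g](ω) = \frac{\pi \left(196 \left(\omega - 9\right)^{2} + 42 \left|{\omega - 9}\right| + 3\right) e^{- 14 \left|{\omega - 9}\right|}}{4302592}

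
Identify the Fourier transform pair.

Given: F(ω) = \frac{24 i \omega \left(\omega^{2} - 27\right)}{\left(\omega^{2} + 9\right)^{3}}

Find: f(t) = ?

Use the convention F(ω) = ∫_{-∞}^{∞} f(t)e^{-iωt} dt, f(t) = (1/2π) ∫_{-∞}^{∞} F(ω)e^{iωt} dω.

f(t) = 6 t e^{- 3 \left|{t}\right|} \left|{t}\right|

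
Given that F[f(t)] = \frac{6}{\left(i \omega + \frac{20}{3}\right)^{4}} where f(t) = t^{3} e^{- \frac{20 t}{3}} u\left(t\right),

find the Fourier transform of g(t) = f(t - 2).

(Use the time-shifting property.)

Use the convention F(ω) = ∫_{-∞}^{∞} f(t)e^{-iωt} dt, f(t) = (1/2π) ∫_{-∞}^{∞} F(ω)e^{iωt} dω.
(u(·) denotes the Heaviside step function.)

F[g](ω) = \frac{486 e^{- 2 i \omega}}{\left(3 i \omega + 20\right)^{4}}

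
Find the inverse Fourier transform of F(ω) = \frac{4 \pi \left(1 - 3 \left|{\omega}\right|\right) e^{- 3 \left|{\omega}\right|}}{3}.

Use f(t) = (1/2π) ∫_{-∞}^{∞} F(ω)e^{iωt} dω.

f(t) = \frac{8 t^{2}}{\left(t^{2} + 9\right)^{2}}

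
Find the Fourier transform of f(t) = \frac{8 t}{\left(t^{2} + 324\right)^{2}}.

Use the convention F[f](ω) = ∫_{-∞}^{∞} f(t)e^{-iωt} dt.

F(ω) = - \frac{2 i \pi \omega e^{- 18 \left|{\omega}\right|}}{9}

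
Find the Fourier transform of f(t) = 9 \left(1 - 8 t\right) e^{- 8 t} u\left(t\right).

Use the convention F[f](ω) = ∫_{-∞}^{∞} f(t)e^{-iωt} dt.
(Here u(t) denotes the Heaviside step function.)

F(ω) = \frac{9 i \omega}{- \omega^{2} + 16 i \omega + 64}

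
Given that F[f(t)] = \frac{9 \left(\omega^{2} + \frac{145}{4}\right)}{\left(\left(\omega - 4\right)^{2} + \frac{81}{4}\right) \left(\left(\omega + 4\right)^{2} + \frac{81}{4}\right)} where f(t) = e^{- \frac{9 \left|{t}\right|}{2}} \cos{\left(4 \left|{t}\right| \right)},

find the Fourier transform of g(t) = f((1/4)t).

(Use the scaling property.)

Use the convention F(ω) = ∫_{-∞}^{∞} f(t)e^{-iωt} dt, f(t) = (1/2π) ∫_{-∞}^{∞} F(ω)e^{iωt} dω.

F[g](ω) = \frac{144 \left(64 \omega^{2} + 145\right)}{4096 \omega^{4} + 2176 \omega^{2} + 21025}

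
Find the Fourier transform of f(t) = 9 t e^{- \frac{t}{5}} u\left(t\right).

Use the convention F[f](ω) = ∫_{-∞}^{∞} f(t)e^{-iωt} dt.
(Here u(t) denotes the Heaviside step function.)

F(ω) = \frac{225}{\left(5 i \omega + 1\right)^{2}}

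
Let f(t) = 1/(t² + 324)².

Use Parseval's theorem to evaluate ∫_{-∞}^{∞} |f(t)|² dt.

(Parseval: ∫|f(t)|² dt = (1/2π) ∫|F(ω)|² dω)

∫|f(t)|² dt = \frac{5 \pi}{9795520512}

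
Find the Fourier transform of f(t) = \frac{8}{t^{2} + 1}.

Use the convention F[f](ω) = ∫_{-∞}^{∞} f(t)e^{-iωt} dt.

F(ω) = 8 \pi e^{- \left|{\omega}\right|}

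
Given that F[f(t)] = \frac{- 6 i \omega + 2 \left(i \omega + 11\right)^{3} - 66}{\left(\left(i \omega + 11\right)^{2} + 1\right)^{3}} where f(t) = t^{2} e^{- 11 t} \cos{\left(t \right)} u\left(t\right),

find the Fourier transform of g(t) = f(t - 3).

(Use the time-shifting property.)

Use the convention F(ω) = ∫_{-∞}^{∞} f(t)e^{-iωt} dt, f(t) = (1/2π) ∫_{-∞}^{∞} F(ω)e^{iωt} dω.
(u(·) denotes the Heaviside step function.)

F[g](ω) = \frac{2 \left(- 3 i \omega + \left(i \omega + 11\right)^{3} - 33\right) e^{- 3 i \omega}}{\left(\left(i \omega + 11\right)^{2} + 1\right)^{3}}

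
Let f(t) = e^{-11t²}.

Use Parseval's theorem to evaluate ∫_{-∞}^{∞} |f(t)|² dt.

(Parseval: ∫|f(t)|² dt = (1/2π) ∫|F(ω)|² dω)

∫|f(t)|² dt = \frac{\sqrt{22} \sqrt{\pi}}{22}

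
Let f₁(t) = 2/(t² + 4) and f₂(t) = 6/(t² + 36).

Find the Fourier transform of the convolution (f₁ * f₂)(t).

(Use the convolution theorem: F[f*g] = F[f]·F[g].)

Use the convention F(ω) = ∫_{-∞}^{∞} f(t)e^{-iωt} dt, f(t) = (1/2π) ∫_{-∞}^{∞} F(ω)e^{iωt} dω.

F[f₁*f₂](ω) = \pi^{2} e^{- 8 \left|{\omega}\right|}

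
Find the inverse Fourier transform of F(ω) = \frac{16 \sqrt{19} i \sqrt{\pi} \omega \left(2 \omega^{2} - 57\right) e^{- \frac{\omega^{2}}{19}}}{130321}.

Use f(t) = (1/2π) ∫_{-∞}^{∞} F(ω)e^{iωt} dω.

f(t) = 2 t^{3} e^{- \frac{19 t^{2}}{4}}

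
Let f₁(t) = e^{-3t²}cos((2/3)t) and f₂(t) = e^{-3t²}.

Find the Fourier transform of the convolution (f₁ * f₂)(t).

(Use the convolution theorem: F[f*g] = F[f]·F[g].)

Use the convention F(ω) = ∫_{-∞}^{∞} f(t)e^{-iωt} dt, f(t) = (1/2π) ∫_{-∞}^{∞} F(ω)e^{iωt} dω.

F[f₁*f₂](ω) = \frac{\pi \left(e^{\frac{2 \omega}{9}} + 1\right) e^{- \frac{\omega^{2}}{6} - \frac{\omega}{9} - \frac{1}{27}}}{6}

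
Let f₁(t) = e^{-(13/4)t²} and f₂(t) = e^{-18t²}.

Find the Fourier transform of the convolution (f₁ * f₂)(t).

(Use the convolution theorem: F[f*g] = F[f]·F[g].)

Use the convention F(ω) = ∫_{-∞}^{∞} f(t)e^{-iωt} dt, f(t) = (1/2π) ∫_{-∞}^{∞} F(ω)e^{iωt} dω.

F[f₁*f₂](ω) = \frac{\sqrt{26} \pi e^{- \frac{85 \omega^{2}}{936}}}{39}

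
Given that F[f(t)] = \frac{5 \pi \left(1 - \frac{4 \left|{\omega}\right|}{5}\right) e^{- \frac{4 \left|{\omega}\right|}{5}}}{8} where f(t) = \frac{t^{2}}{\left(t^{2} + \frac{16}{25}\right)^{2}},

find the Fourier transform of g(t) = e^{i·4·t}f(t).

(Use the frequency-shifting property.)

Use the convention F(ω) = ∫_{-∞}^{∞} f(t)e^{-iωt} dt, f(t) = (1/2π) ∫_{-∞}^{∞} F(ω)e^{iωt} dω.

F[g](ω) = \frac{\pi \left(5 - 4 \left|{\omega - 4}\right|\right) e^{- \frac{4 \left|{\omega - 4}\right|}{5}}}{8}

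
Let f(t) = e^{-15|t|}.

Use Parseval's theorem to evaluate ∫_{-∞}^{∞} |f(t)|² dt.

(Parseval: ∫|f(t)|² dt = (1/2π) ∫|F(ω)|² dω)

∫|f(t)|² dt = \frac{1}{15}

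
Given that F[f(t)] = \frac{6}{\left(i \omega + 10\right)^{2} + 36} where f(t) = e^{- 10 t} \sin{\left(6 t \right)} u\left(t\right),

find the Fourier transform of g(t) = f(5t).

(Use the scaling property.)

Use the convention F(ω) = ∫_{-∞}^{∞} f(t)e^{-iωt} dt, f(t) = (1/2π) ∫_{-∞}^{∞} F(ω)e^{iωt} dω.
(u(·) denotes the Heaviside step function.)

F[g](ω) = \frac{30}{\left(i \omega + 50\right)^{2} + 900}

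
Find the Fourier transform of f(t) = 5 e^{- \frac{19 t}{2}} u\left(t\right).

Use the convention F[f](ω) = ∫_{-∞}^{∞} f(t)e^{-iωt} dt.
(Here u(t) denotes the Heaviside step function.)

F(ω) = \frac{10}{2 i \omega + 19}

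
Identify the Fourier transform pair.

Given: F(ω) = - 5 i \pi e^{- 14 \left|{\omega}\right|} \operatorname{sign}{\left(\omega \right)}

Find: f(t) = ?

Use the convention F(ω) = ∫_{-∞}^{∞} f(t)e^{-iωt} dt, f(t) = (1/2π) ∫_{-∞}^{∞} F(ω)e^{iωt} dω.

f(t) = \frac{5 t}{t^{2} + 196}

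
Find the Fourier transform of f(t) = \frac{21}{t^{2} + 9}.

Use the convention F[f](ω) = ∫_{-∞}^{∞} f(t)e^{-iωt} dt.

F(ω) = 7 \pi e^{- 3 \left|{\omega}\right|}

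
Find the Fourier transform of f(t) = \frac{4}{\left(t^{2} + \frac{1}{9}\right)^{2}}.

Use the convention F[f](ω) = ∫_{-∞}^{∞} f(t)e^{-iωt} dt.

F(ω) = 18 \pi \left(\left|{\omega}\right| + 3\right) e^{- \frac{\left|{\omega}\right|}{3}}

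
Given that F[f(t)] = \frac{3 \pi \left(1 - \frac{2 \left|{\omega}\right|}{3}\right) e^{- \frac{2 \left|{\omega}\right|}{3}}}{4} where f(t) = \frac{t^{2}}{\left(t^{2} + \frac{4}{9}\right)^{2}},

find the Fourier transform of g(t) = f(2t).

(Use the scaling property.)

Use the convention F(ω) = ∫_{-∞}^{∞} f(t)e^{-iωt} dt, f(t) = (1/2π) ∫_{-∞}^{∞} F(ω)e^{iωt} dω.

F[g](ω) = \frac{\pi \left(3 - \left|{\omega}\right|\right) e^{- \frac{\left|{\omega}\right|}{3}}}{8}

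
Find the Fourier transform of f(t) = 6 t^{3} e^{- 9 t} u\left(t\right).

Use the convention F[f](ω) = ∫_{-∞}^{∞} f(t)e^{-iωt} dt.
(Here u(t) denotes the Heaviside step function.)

F(ω) = \frac{36}{\left(i \omega + 9\right)^{4}}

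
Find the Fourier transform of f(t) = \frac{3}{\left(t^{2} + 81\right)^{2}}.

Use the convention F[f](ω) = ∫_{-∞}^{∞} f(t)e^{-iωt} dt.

F(ω) = \frac{\pi \left(9 \left|{\omega}\right| + 1\right) e^{- 9 \left|{\omega}\right|}}{486}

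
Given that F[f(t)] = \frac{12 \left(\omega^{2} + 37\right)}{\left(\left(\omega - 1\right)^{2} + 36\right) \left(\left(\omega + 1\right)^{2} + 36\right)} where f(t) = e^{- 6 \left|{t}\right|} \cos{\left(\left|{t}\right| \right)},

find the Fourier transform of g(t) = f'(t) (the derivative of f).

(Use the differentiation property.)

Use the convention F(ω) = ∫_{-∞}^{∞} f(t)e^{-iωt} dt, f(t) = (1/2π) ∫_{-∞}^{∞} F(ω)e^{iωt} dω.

F[g](ω) = \frac{12 i \omega \left(\omega^{2} + 37\right)}{\omega^{4} + 70 \omega^{2} + 1369}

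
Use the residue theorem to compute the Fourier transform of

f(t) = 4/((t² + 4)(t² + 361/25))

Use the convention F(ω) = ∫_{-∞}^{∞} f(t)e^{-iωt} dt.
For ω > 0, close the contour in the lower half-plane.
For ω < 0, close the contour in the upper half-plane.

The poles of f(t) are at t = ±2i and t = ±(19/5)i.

Let g(z) = f(z)e^{-iωz}; for large |z| the factor e^{-iωz} decays in the lower half-plane when ω > 0 and in the upper half-plane when ω < 0.

Case ω > 0 (lower half-plane, clockwise contour ⇒ F(ω) = -2πi·ΣRes):
  Res_{z = - 2 i} g(z) = \frac{25 i e^{- 2 \omega}}{261}
  Res_{z = - \frac{19 i}{5}} g(z) = - \frac{250 i e^{- \frac{19 \omega}{5}}}{4959}
  F(ω) = -2πi·ΣRes = \frac{50 \pi e^{- 2 \omega}}{261} - \frac{500 \pi e^{- \frac{19 \omega}{5}}}{4959}

Case ω < 0 (upper half-plane, counterclockwise contour ⇒ F(ω) = +2πi·ΣRes):
  Res_{z = 2 i} g(z) = - \frac{25 i e^{2 \omega}}{261}
  Res_{z = \frac{19 i}{5}} g(z) = \frac{250 i e^{\frac{19 \omega}{5}}}{4959}
  F(ω) = 2πi·ΣRes = \frac{50 \pi \left(- 10 e^{\frac{19 \omega}{5}} + 19 e^{2 \omega}\right)}{4959}

Both cases combine into a single formula in |ω|:

F(ω) = \frac{50 \pi e^{- 2 \left|{\omega}\right|}}{261} - \frac{500 \pi e^{- \frac{19 \left|{\omega}\right|}{5}}}{4959}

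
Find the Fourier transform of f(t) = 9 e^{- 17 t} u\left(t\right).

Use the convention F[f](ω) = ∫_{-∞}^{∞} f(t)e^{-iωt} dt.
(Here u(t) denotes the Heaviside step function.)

F(ω) = \frac{9}{i \omega + 17}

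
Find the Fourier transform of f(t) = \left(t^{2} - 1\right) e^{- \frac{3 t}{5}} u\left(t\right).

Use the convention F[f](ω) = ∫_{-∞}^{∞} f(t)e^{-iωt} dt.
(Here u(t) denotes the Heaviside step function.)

F(ω) = \frac{5 \left(250 i \omega - \left(5 i \omega + 3\right)^{3} + 150\right)}{\left(5 i \omega + 3\right)^{4}}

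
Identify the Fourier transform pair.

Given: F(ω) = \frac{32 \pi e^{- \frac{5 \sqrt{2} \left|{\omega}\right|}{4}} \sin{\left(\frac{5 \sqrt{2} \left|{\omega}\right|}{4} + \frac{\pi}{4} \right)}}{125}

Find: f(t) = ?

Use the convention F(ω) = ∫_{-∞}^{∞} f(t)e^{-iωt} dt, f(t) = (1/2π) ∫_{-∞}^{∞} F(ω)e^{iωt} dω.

f(t) = \frac{4}{t^{4} + \frac{625}{16}}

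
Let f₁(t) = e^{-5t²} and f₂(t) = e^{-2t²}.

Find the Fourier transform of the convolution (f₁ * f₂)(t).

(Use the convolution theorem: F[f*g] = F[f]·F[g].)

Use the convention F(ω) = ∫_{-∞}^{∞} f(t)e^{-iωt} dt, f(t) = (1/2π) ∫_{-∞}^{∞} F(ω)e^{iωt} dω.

F[f₁*f₂](ω) = \frac{\sqrt{10} \pi e^{- \frac{7 \omega^{2}}{40}}}{10}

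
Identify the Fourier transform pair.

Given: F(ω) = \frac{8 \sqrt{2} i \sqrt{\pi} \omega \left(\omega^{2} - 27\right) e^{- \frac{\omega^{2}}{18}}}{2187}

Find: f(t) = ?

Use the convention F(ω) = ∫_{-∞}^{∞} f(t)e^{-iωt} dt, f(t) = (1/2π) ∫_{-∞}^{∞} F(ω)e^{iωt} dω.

f(t) = 8 t^{3} e^{- \frac{9 t^{2}}{2}}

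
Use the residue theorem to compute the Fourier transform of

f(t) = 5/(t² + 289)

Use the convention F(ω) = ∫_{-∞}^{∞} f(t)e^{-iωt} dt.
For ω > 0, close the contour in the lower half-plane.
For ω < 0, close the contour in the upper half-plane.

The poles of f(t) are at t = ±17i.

Let g(z) = f(z)e^{-iωz}; for large |z| the factor e^{-iωz} decays in the lower half-plane when ω > 0 and in the upper half-plane when ω < 0.

Case ω > 0 (lower half-plane, clockwise contour ⇒ F(ω) = -2πi·ΣRes):
  Res_{z = - 17 i} g(z) = \frac{5 i e^{- 17 \omega}}{34}
  F(ω) = -2πi·ΣRes = \frac{5 \pi e^{- 17 \omega}}{17}

Case ω < 0 (upper half-plane, counterclockwise contour ⇒ F(ω) = +2πi·ΣRes):
  Res_{z = 17 i} g(z) = - \frac{5 i e^{17 \omega}}{34}
  F(ω) = 2πi·ΣRes = \frac{5 \pi e^{17 \omega}}{17}

Both cases combine into a single formula in |ω|:

F(ω) = \frac{5 \pi e^{- 17 \left|{\omega}\right|}}{17}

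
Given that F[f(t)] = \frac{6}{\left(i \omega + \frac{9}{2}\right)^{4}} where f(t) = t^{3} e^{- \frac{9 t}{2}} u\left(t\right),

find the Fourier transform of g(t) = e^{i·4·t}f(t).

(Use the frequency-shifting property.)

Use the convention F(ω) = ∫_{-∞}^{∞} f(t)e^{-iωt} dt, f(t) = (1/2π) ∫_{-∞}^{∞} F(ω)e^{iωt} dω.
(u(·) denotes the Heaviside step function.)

F[g](ω) = \frac{96}{\left(2 i \left(\omega - 4\right) + 9\right)^{4}}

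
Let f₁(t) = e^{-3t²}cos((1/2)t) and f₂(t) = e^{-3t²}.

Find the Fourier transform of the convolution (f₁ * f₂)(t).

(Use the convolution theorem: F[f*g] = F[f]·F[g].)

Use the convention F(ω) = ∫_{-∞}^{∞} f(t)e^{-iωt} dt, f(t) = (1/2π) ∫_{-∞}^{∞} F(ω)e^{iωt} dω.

F[f₁*f₂](ω) = \frac{\pi \left(e^{\frac{\omega}{6}} + 1\right) e^{- \frac{\omega^{2}}{6} - \frac{\omega}{12} - \frac{1}{48}}}{6}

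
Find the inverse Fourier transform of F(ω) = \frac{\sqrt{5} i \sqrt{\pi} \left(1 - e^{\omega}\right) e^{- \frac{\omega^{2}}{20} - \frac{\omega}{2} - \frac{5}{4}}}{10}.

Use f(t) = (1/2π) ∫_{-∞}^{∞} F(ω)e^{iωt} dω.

f(t) = e^{- 5 t^{2}} \sin{\left(5 t \right)}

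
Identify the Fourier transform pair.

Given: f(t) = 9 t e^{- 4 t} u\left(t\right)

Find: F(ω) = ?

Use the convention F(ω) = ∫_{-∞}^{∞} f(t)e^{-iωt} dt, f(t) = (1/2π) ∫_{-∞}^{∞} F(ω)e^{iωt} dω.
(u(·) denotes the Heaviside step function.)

F(ω) = \frac{9}{\left(i \omega + 4\right)^{2}}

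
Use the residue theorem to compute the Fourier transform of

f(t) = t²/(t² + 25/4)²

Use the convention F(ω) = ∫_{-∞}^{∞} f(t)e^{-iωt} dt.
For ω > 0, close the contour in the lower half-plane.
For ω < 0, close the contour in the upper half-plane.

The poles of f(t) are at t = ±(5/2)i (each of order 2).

Let g(z) = f(z)e^{-iωz}; for large |z| the factor e^{-iωz} decays in the lower half-plane when ω > 0 and in the upper half-plane when ω < 0.

Case ω > 0 (lower half-plane, clockwise contour ⇒ F(ω) = -2πi·ΣRes):
  Res_{z = - \frac{5 i}{2}} g(z) = \frac{i \left(2 - 5 \omega\right) e^{- \frac{5 \omega}{2}}}{20} (pole of order 2)
  F(ω) = -2πi·ΣRes = \frac{\pi \left(2 - 5 \omega\right) e^{- \frac{5 \omega}{2}}}{10}

Case ω < 0 (upper half-plane, counterclockwise contour ⇒ F(ω) = +2πi·ΣRes):
  Res_{z = \frac{5 i}{2}} g(z) = \frac{i \left(- 5 \omega - 2\right) e^{\frac{5 \omega}{2}}}{20} (pole of order 2)
  F(ω) = 2πi·ΣRes = \frac{\pi \left(5 \omega + 2\right) e^{\frac{5 \omega}{2}}}{10}

Both cases combine into a single formula in |ω|:

F(ω) = \frac{\pi \left(2 - 5 \left|{\omega}\right|\right) e^{- \frac{5 \left|{\omega}\right|}{2}}}{10}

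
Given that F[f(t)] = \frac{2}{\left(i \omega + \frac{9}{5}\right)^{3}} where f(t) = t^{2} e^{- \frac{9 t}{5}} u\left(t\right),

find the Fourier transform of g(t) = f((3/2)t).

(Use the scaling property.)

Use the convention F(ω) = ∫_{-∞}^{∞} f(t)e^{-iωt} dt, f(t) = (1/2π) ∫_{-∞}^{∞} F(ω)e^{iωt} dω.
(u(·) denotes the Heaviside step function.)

F[g](ω) = \frac{4500}{\left(10 i \omega + 27\right)^{3}}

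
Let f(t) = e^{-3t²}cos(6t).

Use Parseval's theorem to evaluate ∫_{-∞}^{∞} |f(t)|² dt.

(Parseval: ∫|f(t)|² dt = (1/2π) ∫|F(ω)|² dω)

∫|f(t)|² dt = \frac{\sqrt{6} \sqrt{\pi} \left(1 + e^{6}\right)}{12 e^{6}}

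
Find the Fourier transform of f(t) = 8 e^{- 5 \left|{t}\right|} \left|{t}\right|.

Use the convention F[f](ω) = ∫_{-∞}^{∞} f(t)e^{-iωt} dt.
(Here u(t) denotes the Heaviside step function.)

F(ω) = \frac{16 \left(25 - \omega^{2}\right)}{\left(\omega^{2} + 25\right)^{2}}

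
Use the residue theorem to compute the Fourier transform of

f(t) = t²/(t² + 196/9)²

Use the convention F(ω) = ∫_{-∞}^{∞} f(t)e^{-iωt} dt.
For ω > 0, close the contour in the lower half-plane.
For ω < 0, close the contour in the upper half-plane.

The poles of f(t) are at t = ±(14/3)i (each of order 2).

Let g(z) = f(z)e^{-iωz}; for large |z| the factor e^{-iωz} decays in the lower half-plane when ω > 0 and in the upper half-plane when ω < 0.

Case ω > 0 (lower half-plane, clockwise contour ⇒ F(ω) = -2πi·ΣRes):
  Res_{z = - \frac{14 i}{3}} g(z) = \frac{i \left(3 - 14 \omega\right) e^{- \frac{14 \omega}{3}}}{56} (pole of order 2)
  F(ω) = -2πi·ΣRes = \frac{\pi \left(3 - 14 \omega\right) e^{- \frac{14 \omega}{3}}}{28}

Case ω < 0 (upper half-plane, counterclockwise contour ⇒ F(ω) = +2πi·ΣRes):
  Res_{z = \frac{14 i}{3}} g(z) = \frac{i \left(- 14 \omega - 3\right) e^{\frac{14 \omega}{3}}}{56} (pole of order 2)
  F(ω) = 2πi·ΣRes = \frac{\pi \left(14 \omega + 3\right) e^{\frac{14 \omega}{3}}}{28}

Both cases combine into a single formula in |ω|:

F(ω) = \frac{\pi \left(3 - 14 \left|{\omega}\right|\right) e^{- \frac{14 \left|{\omega}\right|}{3}}}{28}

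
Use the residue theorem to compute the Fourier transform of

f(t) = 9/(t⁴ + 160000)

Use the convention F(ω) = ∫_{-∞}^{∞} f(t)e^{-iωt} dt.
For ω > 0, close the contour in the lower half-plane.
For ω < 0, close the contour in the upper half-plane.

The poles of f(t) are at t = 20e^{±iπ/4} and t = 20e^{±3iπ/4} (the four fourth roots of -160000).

Let g(z) = f(z)e^{-iωz}; for large |z| the factor e^{-iωz} decays in the lower half-plane when ω > 0 and in the upper half-plane when ω < 0.

Case ω > 0 (lower half-plane, clockwise contour ⇒ F(ω) = -2πi·ΣRes):
  Res_{z = - 10 \sqrt{2} - 10 \sqrt{2} i} g(z) = \frac{9 \sqrt{2} i \left(1 - i\right) e^{10 \sqrt{2} \omega \left(-1 + i\right)}}{64000}
  Res_{z = 10 \sqrt{2} - 10 \sqrt{2} i} g(z) = \frac{9 \sqrt{2} i \left(1 + i\right) e^{- 10 \sqrt{2} \omega \left(1 + i\right)}}{64000}
  F(ω) = -2πi·ΣRes = \frac{9 \sqrt{2} \pi \left(1 - i\right) \left(e^{20 \sqrt{2} i \omega} + i\right) e^{- 10 \sqrt{2} \omega \left(1 + i\right)}}{32000} = \frac{9 \pi e^{- 10 \sqrt{2} \omega} \sin{\left(10 \sqrt{2} \omega + \frac{\pi}{4} \right)}}{8000}

Case ω < 0 (upper half-plane, counterclockwise contour ⇒ F(ω) = +2πi·ΣRes):
  Res_{z = 10 \sqrt{2} + 10 \sqrt{2} i} g(z) = \frac{9 \sqrt{2} i \left(-1 + i\right) e^{10 \sqrt{2} \omega \left(1 - i\right)}}{64000}
  Res_{z = - 10 \sqrt{2} + 10 \sqrt{2} i} g(z) = \frac{9 \sqrt{2} \left(1 - i\right) e^{10 \sqrt{2} \omega \left(1 + i\right)}}{64000}
  F(ω) = 2πi·ΣRes = - \frac{9 \sqrt{2} i \pi \left(i \left(1 - i\right) e^{10 \sqrt{2} \omega \left(1 - i\right)} - \left(1 - i\right) e^{10 \sqrt{2} \omega \left(1 + i\right)}\right)}{32000} = \frac{9 \pi e^{10 \sqrt{2} \omega} \cos{\left(10 \sqrt{2} \omega + \frac{\pi}{4} \right)}}{8000}

Both cases combine into a single formula in |ω|:

F(ω) = \frac{9 \pi e^{- 10 \sqrt{2} \left|{\omega}\right|} \sin{\left(10 \sqrt{2} \left|{\omega}\right| + \frac{\pi}{4} \right)}}{8000}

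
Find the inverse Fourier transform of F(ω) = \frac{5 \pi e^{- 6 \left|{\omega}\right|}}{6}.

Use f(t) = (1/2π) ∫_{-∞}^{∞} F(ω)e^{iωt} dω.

f(t) = \frac{5}{t^{2} + 36}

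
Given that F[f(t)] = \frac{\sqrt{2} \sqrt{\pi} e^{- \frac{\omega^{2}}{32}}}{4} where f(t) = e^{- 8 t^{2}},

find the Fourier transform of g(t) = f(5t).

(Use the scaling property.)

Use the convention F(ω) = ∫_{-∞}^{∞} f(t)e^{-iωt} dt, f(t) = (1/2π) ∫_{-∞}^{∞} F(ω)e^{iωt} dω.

F[g](ω) = \frac{\sqrt{2} \sqrt{\pi} e^{- \frac{\omega^{2}}{800}}}{20}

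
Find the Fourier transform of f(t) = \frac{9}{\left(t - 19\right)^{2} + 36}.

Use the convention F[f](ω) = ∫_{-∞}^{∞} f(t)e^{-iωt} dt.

F(ω) = \frac{3 \pi e^{- 19 i \omega - 6 \left|{\omega}\right|}}{2}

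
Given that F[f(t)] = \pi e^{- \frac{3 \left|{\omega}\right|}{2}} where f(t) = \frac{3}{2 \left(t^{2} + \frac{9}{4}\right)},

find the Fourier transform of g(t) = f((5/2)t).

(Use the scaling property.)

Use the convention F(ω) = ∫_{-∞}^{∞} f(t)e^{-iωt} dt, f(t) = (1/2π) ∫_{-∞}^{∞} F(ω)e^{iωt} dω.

F[g](ω) = \frac{2 \pi e^{- \frac{3 \left|{\omega}\right|}{5}}}{5}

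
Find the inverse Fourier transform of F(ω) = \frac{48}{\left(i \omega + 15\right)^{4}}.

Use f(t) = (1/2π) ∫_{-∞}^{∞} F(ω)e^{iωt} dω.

f(t) = 8 t^{3} e^{- 15 t} u\left(t\right)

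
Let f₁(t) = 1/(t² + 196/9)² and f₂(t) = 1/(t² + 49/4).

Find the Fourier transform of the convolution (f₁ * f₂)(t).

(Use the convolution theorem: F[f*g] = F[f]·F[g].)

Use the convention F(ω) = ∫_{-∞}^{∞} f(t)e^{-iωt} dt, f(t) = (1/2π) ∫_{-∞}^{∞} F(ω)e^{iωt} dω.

F[f₁*f₂](ω) = \frac{9 \pi^{2} \left(14 \left|{\omega}\right| + 3\right) e^{- \frac{49 \left|{\omega}\right|}{6}}}{19208}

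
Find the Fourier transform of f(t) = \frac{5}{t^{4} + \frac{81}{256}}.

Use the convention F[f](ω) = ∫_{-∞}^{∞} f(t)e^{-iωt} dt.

F(ω) = \frac{320 \pi e^{- \frac{3 \sqrt{2} \left|{\omega}\right|}{8}} \sin{\left(\frac{3 \sqrt{2} \left|{\omega}\right|}{8} + \frac{\pi}{4} \right)}}{27}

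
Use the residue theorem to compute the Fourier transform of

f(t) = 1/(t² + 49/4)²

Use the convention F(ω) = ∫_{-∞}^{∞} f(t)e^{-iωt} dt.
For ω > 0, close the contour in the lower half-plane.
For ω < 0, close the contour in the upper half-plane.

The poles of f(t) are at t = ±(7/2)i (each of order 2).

Let g(z) = f(z)e^{-iωz}; for large |z| the factor e^{-iωz} decays in the lower half-plane when ω > 0 and in the upper half-plane when ω < 0.

Case ω > 0 (lower half-plane, clockwise contour ⇒ F(ω) = -2πi·ΣRes):
  Res_{z = - \frac{7 i}{2}} g(z) = \frac{i \left(7 \omega + 2\right) e^{- \frac{7 \omega}{2}}}{343} (pole of order 2)
  F(ω) = -2πi·ΣRes = \frac{2 \pi \left(7 \omega + 2\right) e^{- \frac{7 \omega}{2}}}{343}

Case ω < 0 (upper half-plane, counterclockwise contour ⇒ F(ω) = +2πi·ΣRes):
  Res_{z = \frac{7 i}{2}} g(z) = \frac{i \left(7 \omega - 2\right) e^{\frac{7 \omega}{2}}}{343} (pole of order 2)
  F(ω) = 2πi·ΣRes = \frac{2 \pi \left(2 - 7 \omega\right) e^{\frac{7 \omega}{2}}}{343}

Both cases combine into a single formula in |ω|:

F(ω) = \frac{2 \pi \left(7 \left|{\omega}\right| + 2\right) e^{- \frac{7 \left|{\omega}\right|}{2}}}{343}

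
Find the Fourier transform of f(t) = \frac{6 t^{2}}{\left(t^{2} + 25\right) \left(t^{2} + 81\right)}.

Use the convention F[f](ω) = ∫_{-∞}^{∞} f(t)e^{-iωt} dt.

F(ω) = \frac{3 \pi \left(9 - 5 e^{4 \left|{\omega}\right|}\right) e^{- 9 \left|{\omega}\right|}}{28}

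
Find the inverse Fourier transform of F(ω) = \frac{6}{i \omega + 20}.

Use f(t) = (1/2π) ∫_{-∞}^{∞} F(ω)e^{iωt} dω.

f(t) = 6 e^{- 20 t} u\left(t\right)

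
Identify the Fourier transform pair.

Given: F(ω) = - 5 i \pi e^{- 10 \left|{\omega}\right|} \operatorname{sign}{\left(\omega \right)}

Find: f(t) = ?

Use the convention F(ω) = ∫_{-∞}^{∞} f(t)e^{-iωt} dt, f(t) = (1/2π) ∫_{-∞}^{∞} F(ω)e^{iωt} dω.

f(t) = \frac{5 t}{t^{2} + 100}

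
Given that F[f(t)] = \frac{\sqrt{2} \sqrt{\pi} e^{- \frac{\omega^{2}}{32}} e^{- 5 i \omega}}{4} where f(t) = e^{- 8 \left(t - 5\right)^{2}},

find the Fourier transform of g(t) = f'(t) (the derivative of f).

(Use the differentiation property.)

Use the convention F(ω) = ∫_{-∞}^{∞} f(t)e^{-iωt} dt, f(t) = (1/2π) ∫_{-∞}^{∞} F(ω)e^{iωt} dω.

F[g](ω) = \frac{\sqrt{2} i \sqrt{\pi} \omega e^{- \frac{\omega \left(\omega + 160 i\right)}{32}}}{4}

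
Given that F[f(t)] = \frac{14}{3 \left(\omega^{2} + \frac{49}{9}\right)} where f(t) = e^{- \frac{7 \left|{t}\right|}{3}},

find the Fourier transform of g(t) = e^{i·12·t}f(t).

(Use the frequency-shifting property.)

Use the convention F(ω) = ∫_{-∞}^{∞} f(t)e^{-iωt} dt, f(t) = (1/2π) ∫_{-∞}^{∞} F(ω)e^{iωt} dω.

F[g](ω) = \frac{42}{9 \left(\omega - 12\right)^{2} + 49}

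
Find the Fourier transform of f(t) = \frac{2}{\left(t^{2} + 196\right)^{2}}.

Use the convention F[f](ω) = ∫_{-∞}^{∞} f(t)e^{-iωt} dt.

F(ω) = \frac{\pi \left(14 \left|{\omega}\right| + 1\right) e^{- 14 \left|{\omega}\right|}}{2744}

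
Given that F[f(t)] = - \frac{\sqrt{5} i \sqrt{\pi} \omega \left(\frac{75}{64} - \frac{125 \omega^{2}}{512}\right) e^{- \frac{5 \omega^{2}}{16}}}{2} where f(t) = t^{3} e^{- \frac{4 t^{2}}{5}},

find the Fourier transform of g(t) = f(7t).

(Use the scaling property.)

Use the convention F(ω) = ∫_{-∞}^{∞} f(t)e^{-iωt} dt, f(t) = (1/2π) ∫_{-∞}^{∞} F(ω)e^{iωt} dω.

F[g](ω) = \frac{25 \sqrt{5} i \sqrt{\pi} \omega \left(5 \omega^{2} - 1176\right) e^{- \frac{5 \omega^{2}}{784}}}{2458624}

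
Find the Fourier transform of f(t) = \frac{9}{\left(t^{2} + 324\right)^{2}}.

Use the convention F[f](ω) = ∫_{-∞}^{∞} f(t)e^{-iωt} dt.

F(ω) = \frac{\pi \left(18 \left|{\omega}\right| + 1\right) e^{- 18 \left|{\omega}\right|}}{1296}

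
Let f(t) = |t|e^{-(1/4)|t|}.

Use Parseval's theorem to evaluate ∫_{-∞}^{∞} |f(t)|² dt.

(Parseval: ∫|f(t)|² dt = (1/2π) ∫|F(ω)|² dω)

∫|f(t)|² dt = 32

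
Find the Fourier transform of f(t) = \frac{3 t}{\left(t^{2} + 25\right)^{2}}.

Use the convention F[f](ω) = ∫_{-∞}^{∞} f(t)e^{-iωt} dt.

F(ω) = - \frac{3 i \pi \omega e^{- 5 \left|{\omega}\right|}}{10}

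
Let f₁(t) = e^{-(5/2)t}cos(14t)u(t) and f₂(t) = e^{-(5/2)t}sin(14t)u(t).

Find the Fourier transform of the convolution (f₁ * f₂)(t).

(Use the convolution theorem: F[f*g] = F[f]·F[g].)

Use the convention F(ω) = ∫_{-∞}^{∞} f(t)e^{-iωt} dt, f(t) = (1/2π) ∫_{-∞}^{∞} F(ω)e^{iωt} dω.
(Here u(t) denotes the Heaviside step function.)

F[f₁*f₂](ω) = \frac{112 \left(2 i \omega + 5\right)}{\left(\left(2 i \omega + 5\right)^{2} + 784\right)^{2}}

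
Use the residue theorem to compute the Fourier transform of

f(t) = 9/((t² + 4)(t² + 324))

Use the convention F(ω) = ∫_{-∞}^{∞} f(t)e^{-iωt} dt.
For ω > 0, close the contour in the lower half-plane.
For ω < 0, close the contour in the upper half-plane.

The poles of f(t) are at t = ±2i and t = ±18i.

Let g(z) = f(z)e^{-iωz}; for large |z| the factor e^{-iωz} decays in the lower half-plane when ω > 0 and in the upper half-plane when ω < 0.

Case ω > 0 (lower half-plane, clockwise contour ⇒ F(ω) = -2πi·ΣRes):
  Res_{z = - 2 i} g(z) = \frac{9 i e^{- 2 \omega}}{1280}
  Res_{z = - 18 i} g(z) = - \frac{i e^{- 18 \omega}}{1280}
  F(ω) = -2πi·ΣRes = \frac{\pi \left(9 e^{16 \omega} - 1\right) e^{- 18 \omega}}{640}

Case ω < 0 (upper half-plane, counterclockwise contour ⇒ F(ω) = +2πi·ΣRes):
  Res_{z = 2 i} g(z) = - \frac{9 i e^{2 \omega}}{1280}
  Res_{z = 18 i} g(z) = \frac{i e^{18 \omega}}{1280}
  F(ω) = 2πi·ΣRes = \frac{\pi \left(9 - e^{16 \omega}\right) e^{2 \omega}}{640}

Both cases combine into a single formula in |ω|:

F(ω) = \frac{\pi \left(9 e^{16 \left|{\omega}\right|} - 1\right) e^{- 18 \left|{\omega}\right|}}{640}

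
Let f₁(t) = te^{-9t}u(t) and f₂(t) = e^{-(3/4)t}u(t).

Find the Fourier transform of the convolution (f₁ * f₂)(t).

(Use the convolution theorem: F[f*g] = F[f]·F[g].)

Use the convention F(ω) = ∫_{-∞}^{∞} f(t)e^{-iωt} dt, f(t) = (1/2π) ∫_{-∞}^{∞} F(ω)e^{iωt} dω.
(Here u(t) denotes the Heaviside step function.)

F[f₁*f₂](ω) = \frac{4}{\left(i \omega + 9\right)^{2} \left(4 i \omega + 3\right)}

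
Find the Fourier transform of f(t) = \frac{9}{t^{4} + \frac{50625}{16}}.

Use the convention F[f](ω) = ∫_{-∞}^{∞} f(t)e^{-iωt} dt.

F(ω) = \frac{8 \pi e^{- \frac{15 \sqrt{2} \left|{\omega}\right|}{4}} \sin{\left(\frac{15 \sqrt{2} \left|{\omega}\right|}{4} + \frac{\pi}{4} \right)}}{375}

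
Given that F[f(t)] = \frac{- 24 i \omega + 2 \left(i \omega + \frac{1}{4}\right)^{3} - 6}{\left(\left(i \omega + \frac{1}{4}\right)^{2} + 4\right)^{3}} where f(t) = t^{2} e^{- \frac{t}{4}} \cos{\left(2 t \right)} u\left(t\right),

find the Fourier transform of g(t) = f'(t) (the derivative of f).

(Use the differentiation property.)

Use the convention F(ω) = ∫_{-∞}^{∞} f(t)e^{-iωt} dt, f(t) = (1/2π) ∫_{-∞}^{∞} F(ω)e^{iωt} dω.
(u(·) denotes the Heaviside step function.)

F[g](ω) = - \frac{128 i \omega \left(768 i \omega - \left(4 i \omega + 1\right)^{3} + 192\right)}{\left(\left(4 i \omega + 1\right)^{2} + 64\right)^{3}}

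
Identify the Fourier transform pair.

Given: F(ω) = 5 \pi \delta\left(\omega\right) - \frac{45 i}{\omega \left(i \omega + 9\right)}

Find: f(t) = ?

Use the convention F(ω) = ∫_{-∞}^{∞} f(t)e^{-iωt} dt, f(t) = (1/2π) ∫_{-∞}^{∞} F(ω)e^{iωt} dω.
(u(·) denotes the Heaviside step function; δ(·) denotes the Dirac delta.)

f(t) = 5 \left(1 - e^{- 9 t}\right) u\left(t\right)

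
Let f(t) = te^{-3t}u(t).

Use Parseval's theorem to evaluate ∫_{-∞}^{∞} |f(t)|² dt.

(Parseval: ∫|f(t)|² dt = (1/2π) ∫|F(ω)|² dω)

∫|f(t)|² dt = \frac{1}{108}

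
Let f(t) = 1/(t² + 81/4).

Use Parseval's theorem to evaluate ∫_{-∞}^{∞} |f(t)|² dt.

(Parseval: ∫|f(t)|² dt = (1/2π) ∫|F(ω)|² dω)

∫|f(t)|² dt = \frac{4 \pi}{729}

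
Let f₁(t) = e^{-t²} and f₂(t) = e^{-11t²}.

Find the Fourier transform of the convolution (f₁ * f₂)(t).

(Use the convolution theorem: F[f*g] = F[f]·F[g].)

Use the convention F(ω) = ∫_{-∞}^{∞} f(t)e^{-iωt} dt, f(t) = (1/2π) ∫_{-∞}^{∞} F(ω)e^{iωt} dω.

F[f₁*f₂](ω) = \frac{\sqrt{11} \pi e^{- \frac{3 \omega^{2}}{11}}}{11}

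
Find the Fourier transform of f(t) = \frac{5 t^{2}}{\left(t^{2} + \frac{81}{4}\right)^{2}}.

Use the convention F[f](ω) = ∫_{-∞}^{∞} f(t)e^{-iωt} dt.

F(ω) = \frac{5 \pi \left(2 - 9 \left|{\omega}\right|\right) e^{- \frac{9 \left|{\omega}\right|}{2}}}{18}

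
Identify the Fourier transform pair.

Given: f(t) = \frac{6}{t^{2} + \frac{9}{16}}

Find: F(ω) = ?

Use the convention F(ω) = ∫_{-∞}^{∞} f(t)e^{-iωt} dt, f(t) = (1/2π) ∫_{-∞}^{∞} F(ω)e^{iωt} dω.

F(ω) = 8 \pi e^{- \frac{3 \left|{\omega}\right|}{4}}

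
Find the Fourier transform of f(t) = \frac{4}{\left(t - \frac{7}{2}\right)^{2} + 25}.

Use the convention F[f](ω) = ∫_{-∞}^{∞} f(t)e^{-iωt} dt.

F(ω) = \frac{4 \pi e^{- \frac{7 i \omega}{2} - 5 \left|{\omega}\right|}}{5}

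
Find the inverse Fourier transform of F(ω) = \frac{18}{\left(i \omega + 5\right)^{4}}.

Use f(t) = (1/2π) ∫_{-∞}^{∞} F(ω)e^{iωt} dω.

f(t) = 3 t^{3} e^{- 5 t} u\left(t\right)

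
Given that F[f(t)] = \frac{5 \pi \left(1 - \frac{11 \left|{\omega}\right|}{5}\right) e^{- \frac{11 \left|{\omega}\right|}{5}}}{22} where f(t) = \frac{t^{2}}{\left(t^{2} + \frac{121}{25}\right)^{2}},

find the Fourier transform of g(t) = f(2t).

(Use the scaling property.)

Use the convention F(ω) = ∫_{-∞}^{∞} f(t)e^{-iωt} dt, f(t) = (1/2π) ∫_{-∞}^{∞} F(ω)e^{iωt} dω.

F[g](ω) = \frac{\pi \left(10 - 11 \left|{\omega}\right|\right) e^{- \frac{11 \left|{\omega}\right|}{10}}}{88}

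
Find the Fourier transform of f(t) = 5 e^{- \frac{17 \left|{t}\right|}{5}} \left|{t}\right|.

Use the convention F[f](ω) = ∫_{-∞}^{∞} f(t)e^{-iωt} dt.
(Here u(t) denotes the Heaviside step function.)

F(ω) = \frac{250 \left(289 - 25 \omega^{2}\right)}{\left(25 \omega^{2} + 289\right)^{2}}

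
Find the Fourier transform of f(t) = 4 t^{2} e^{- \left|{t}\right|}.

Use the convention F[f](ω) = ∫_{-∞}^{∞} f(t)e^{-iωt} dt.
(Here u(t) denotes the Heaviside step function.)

F(ω) = \frac{16 \left(1 - 3 \omega^{2}\right)}{\left(\omega^{2} + 1\right)^{3}}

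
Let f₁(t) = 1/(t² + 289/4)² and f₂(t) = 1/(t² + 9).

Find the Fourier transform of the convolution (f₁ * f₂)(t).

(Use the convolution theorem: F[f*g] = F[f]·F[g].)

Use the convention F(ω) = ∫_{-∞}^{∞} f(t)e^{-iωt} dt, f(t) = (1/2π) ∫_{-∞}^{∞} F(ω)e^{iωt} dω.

F[f₁*f₂](ω) = \frac{2 \pi^{2} \left(17 \left|{\omega}\right| + 2\right) e^{- \frac{23 \left|{\omega}\right|}{2}}}{14739}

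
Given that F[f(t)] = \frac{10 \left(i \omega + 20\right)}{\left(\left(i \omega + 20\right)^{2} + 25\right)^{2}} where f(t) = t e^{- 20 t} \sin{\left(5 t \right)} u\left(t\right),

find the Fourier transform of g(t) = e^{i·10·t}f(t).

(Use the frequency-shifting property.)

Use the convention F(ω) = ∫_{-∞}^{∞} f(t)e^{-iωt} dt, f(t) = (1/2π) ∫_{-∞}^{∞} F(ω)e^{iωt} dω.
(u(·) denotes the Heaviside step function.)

F[g](ω) = \frac{10 \left(i \left(\omega - 10\right) + 20\right)}{\left(\left(i \left(\omega - 10\right) + 20\right)^{2} + 25\right)^{2}}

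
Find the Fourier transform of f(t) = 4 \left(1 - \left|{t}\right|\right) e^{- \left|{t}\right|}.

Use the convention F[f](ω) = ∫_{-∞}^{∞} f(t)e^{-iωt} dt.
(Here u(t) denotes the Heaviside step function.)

F(ω) = \frac{16 \omega^{2}}{\left(\omega^{2} + 1\right)^{2}}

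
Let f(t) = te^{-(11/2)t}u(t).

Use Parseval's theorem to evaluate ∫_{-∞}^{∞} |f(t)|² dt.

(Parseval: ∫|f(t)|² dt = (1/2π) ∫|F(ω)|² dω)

∫|f(t)|² dt = \frac{2}{1331}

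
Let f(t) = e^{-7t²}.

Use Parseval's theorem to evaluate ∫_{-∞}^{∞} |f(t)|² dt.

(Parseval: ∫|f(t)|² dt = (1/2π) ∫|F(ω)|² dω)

∫|f(t)|² dt = \frac{\sqrt{14} \sqrt{\pi}}{14}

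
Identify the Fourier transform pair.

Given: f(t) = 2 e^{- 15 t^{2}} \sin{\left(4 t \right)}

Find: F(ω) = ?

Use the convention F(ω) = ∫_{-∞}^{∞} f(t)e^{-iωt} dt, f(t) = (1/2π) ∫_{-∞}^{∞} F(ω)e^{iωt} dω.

F(ω) = \frac{\sqrt{15} i \sqrt{\pi} \left(1 - e^{\frac{4 \omega}{15}}\right) e^{- \frac{\omega^{2}}{60} - \frac{2 \omega}{15} - \frac{4}{15}}}{15}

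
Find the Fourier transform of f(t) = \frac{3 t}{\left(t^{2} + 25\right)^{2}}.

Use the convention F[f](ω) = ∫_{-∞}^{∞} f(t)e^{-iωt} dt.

F(ω) = - \frac{3 i \pi \omega e^{- 5 \left|{\omega}\right|}}{10}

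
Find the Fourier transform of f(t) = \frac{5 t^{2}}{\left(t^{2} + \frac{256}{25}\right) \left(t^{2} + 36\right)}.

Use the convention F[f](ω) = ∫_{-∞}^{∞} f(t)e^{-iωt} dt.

F(ω) = \frac{375 \pi e^{- 6 \left|{\omega}\right|}}{322} - \frac{100 \pi e^{- \frac{16 \left|{\omega}\right|}{5}}}{161}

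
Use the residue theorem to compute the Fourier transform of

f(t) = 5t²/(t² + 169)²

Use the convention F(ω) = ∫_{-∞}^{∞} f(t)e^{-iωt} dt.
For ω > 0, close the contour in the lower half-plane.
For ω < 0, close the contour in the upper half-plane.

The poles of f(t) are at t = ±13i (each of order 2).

Let g(z) = f(z)e^{-iωz}; for large |z| the factor e^{-iωz} decays in the lower half-plane when ω > 0 and in the upper half-plane when ω < 0.

Case ω > 0 (lower half-plane, clockwise contour ⇒ F(ω) = -2πi·ΣRes):
  Res_{z = - 13 i} g(z) = \frac{5 i \left(1 - 13 \omega\right) e^{- 13 \omega}}{52} (pole of order 2)
  F(ω) = -2πi·ΣRes = \frac{5 \pi \left(1 - 13 \omega\right) e^{- 13 \omega}}{26}

Case ω < 0 (upper half-plane, counterclockwise contour ⇒ F(ω) = +2πi·ΣRes):
  Res_{z = 13 i} g(z) = \frac{5 i \left(- 13 \omega - 1\right) e^{13 \omega}}{52} (pole of order 2)
  F(ω) = 2πi·ΣRes = \frac{5 \pi \left(13 \omega + 1\right) e^{13 \omega}}{26}

Both cases combine into a single formula in |ω|:

F(ω) = \frac{5 \pi \left(1 - 13 \left|{\omega}\right|\right) e^{- 13 \left|{\omega}\right|}}{26}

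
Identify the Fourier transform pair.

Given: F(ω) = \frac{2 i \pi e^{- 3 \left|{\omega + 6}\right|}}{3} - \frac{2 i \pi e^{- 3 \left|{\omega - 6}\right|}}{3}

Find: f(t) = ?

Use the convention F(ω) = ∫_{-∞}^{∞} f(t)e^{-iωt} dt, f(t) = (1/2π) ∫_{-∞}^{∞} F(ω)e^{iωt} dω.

f(t) = \frac{4 \sin{\left(6 t \right)}}{t^{2} + 9}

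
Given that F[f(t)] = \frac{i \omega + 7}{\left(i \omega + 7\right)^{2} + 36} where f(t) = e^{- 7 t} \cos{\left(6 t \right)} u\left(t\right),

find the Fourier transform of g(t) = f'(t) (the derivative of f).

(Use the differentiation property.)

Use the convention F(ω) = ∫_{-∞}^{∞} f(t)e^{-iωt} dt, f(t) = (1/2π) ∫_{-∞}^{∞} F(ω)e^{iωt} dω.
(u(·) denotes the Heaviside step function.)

F[g](ω) = \frac{i \omega \left(i \omega + 7\right)}{\left(i \omega + 7\right)^{2} + 36}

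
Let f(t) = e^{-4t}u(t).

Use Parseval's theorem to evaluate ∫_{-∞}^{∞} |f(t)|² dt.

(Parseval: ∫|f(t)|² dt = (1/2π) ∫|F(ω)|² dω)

∫|f(t)|² dt = \frac{1}{8}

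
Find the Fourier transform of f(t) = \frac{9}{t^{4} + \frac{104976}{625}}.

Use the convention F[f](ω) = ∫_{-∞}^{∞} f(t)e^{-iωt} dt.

F(ω) = \frac{125 \pi e^{- \frac{9 \sqrt{2} \left|{\omega}\right|}{5}} \sin{\left(\frac{9 \sqrt{2} \left|{\omega}\right|}{5} + \frac{\pi}{4} \right)}}{648}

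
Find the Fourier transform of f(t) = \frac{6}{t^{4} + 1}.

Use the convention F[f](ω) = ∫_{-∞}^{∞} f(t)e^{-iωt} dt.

F(ω) = 6 \pi e^{- \frac{\sqrt{2} \left|{\omega}\right|}{2}} \sin{\left(\frac{\sqrt{2} \left|{\omega}\right|}{2} + \frac{\pi}{4} \right)}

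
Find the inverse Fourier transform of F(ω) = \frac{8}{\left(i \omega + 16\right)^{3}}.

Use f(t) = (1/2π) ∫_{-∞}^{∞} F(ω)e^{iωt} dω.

f(t) = 4 t^{2} e^{- 16 t} u\left(t\right)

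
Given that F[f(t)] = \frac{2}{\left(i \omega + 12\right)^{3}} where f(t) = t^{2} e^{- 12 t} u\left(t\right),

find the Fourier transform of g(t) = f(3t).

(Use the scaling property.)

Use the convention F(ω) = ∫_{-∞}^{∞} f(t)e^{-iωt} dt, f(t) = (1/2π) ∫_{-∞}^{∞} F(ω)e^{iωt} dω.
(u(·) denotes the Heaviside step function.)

F[g](ω) = \frac{18}{\left(i \omega + 36\right)^{3}}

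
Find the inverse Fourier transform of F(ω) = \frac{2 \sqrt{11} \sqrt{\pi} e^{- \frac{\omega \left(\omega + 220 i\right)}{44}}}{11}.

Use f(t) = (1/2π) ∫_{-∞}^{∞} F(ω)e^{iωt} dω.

f(t) = 2 e^{- 11 \left(t - 5\right)^{2}}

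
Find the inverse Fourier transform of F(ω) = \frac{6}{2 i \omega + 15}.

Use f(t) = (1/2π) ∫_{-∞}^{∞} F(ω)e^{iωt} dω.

f(t) = 3 e^{- \frac{15 t}{2}} u\left(t\right)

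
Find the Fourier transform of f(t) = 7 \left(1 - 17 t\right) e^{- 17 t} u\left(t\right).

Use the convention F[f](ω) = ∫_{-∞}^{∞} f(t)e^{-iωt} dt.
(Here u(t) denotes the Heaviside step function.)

F(ω) = \frac{7 i \omega}{- \omega^{2} + 34 i \omega + 289}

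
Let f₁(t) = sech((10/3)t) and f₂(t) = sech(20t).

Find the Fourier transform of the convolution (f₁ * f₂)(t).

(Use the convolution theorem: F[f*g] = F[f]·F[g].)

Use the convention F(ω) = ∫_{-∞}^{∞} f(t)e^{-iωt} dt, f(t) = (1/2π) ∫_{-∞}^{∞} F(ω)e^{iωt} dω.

F[f₁*f₂](ω) = \frac{3 \pi^{2}}{200 \cosh{\left(\frac{\pi \omega}{40} \right)} \cosh{\left(\frac{3 \pi \omega}{20} \right)}}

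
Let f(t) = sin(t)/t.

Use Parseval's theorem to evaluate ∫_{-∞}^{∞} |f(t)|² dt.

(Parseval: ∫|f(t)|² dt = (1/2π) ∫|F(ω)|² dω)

∫|f(t)|² dt = \pi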